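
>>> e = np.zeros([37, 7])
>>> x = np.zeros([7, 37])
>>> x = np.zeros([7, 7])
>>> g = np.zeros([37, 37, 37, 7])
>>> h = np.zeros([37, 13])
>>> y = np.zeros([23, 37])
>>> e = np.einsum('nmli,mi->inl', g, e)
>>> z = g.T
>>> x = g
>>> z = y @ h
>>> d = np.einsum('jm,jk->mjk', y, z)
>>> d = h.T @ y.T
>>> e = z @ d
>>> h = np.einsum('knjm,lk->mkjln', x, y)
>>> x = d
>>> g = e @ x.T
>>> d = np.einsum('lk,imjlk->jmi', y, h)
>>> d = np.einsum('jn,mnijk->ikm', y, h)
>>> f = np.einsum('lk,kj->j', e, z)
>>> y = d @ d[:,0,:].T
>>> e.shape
(23, 23)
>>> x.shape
(13, 23)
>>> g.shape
(23, 13)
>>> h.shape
(7, 37, 37, 23, 37)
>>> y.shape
(37, 37, 37)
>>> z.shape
(23, 13)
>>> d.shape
(37, 37, 7)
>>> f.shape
(13,)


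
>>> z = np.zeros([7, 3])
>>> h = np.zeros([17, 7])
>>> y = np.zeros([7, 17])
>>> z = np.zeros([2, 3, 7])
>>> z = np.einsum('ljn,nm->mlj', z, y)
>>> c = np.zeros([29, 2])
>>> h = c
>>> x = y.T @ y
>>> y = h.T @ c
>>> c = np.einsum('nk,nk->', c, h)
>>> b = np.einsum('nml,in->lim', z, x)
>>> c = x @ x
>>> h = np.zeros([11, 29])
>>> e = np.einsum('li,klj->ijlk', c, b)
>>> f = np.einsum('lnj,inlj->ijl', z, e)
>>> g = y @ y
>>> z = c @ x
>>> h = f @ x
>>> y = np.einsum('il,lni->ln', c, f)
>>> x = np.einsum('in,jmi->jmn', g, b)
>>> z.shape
(17, 17)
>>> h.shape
(17, 3, 17)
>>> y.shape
(17, 3)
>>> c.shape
(17, 17)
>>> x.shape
(3, 17, 2)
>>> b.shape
(3, 17, 2)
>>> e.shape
(17, 2, 17, 3)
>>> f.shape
(17, 3, 17)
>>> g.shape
(2, 2)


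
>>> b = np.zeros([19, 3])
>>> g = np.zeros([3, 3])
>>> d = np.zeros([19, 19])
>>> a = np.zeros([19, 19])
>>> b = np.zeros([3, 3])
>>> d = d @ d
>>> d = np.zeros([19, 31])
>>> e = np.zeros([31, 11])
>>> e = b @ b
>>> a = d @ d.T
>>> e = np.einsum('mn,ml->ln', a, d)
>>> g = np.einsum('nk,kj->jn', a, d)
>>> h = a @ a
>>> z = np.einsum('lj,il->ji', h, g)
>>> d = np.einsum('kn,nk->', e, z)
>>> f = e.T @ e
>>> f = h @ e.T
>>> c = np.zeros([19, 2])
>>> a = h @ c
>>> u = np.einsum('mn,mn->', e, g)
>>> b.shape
(3, 3)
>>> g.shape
(31, 19)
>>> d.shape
()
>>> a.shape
(19, 2)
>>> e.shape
(31, 19)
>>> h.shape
(19, 19)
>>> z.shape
(19, 31)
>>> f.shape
(19, 31)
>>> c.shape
(19, 2)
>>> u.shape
()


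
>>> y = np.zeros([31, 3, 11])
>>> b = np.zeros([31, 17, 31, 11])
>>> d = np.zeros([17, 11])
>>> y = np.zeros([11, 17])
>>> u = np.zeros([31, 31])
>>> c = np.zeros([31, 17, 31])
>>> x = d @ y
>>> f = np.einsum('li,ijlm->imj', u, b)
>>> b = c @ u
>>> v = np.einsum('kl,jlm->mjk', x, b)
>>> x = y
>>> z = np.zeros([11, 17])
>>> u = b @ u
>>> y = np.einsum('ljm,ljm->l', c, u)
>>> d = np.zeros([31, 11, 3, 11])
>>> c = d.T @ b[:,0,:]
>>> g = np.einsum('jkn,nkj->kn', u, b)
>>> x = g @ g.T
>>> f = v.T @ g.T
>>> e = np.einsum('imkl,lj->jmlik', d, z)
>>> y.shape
(31,)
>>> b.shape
(31, 17, 31)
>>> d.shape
(31, 11, 3, 11)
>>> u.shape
(31, 17, 31)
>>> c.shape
(11, 3, 11, 31)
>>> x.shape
(17, 17)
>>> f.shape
(17, 31, 17)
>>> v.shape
(31, 31, 17)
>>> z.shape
(11, 17)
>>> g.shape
(17, 31)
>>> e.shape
(17, 11, 11, 31, 3)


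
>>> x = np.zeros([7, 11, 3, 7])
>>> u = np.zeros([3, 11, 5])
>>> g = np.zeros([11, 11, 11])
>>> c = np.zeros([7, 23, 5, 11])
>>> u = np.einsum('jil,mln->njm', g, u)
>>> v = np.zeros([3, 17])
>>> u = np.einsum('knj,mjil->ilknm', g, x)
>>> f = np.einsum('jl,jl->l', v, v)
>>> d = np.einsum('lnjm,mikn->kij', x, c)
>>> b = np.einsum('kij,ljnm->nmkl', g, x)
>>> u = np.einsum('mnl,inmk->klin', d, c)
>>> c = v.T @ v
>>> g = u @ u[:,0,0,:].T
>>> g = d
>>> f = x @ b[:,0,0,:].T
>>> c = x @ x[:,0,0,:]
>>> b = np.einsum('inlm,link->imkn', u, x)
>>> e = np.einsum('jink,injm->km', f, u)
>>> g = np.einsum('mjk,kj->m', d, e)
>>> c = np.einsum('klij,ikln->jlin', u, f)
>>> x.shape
(7, 11, 3, 7)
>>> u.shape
(11, 3, 7, 23)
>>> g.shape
(5,)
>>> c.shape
(23, 3, 7, 3)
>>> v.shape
(3, 17)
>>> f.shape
(7, 11, 3, 3)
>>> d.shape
(5, 23, 3)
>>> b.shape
(11, 23, 7, 3)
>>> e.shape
(3, 23)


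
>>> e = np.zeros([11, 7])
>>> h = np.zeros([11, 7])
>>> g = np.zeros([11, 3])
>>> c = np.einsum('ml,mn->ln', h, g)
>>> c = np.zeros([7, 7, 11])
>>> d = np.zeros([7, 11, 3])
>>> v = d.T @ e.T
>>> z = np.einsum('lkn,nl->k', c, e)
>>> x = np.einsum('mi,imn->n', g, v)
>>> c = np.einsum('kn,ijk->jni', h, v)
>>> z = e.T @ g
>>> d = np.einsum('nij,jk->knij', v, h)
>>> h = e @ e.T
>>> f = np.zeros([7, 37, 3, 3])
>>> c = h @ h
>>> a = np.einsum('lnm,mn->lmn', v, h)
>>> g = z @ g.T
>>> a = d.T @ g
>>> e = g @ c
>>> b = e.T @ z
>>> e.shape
(7, 11)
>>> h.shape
(11, 11)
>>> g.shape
(7, 11)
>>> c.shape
(11, 11)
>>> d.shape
(7, 3, 11, 11)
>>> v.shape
(3, 11, 11)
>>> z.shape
(7, 3)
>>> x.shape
(11,)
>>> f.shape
(7, 37, 3, 3)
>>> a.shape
(11, 11, 3, 11)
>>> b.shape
(11, 3)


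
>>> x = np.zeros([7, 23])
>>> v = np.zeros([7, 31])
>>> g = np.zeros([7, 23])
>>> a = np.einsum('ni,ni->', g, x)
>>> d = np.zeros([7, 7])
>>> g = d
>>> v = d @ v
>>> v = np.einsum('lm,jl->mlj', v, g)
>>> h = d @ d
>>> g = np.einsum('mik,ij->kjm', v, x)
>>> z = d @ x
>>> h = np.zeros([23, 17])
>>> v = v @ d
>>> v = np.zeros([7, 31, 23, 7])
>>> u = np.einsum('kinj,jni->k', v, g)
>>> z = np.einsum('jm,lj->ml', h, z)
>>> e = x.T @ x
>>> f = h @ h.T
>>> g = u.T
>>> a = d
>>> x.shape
(7, 23)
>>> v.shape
(7, 31, 23, 7)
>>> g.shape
(7,)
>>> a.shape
(7, 7)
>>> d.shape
(7, 7)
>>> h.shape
(23, 17)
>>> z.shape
(17, 7)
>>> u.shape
(7,)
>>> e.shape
(23, 23)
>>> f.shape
(23, 23)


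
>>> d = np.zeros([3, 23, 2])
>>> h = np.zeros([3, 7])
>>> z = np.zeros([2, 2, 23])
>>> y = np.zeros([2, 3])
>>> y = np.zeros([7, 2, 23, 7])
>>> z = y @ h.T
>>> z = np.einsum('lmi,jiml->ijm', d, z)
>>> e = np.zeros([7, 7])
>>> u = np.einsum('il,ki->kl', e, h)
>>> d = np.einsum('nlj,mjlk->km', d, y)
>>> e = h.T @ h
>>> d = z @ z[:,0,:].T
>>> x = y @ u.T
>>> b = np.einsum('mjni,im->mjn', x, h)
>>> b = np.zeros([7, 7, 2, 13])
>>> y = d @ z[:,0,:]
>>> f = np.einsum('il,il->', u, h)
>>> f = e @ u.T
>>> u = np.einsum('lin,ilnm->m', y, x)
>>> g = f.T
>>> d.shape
(2, 7, 2)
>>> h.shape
(3, 7)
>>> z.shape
(2, 7, 23)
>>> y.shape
(2, 7, 23)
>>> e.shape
(7, 7)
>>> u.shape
(3,)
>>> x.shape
(7, 2, 23, 3)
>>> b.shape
(7, 7, 2, 13)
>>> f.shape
(7, 3)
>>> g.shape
(3, 7)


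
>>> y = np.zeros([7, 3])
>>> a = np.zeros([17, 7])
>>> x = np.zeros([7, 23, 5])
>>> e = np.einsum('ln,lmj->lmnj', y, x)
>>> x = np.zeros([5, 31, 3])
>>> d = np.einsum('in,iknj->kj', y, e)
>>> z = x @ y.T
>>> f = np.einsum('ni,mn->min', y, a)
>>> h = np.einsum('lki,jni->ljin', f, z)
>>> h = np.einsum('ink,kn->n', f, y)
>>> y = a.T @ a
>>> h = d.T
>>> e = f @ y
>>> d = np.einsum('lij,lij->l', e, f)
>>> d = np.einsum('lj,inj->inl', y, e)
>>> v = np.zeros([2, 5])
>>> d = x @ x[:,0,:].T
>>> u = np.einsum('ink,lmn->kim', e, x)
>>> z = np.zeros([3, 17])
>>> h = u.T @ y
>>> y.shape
(7, 7)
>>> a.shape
(17, 7)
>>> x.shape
(5, 31, 3)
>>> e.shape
(17, 3, 7)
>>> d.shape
(5, 31, 5)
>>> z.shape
(3, 17)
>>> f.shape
(17, 3, 7)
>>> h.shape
(31, 17, 7)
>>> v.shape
(2, 5)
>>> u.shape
(7, 17, 31)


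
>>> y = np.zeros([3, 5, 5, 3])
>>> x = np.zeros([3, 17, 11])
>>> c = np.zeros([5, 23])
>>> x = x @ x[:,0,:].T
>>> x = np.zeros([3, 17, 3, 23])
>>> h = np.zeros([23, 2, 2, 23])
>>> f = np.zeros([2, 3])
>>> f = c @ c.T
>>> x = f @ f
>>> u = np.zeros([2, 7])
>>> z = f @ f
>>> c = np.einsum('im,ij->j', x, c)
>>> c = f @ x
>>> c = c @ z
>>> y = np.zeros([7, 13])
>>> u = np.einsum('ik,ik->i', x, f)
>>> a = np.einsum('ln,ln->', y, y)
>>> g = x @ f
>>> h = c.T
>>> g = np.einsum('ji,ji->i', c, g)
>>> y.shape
(7, 13)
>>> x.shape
(5, 5)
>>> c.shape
(5, 5)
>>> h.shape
(5, 5)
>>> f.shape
(5, 5)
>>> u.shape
(5,)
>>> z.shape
(5, 5)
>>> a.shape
()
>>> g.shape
(5,)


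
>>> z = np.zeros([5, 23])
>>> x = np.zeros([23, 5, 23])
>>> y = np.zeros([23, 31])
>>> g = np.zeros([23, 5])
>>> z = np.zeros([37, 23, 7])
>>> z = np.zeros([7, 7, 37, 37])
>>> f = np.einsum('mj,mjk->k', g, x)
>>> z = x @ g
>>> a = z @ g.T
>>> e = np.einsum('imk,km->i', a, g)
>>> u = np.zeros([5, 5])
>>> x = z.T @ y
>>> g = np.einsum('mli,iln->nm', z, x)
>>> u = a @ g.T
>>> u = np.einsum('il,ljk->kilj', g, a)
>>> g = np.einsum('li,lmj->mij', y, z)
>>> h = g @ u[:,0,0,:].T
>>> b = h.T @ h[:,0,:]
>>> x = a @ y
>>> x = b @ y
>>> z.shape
(23, 5, 5)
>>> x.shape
(23, 31, 31)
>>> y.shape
(23, 31)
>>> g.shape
(5, 31, 5)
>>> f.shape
(23,)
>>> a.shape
(23, 5, 23)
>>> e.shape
(23,)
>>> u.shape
(23, 31, 23, 5)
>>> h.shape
(5, 31, 23)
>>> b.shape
(23, 31, 23)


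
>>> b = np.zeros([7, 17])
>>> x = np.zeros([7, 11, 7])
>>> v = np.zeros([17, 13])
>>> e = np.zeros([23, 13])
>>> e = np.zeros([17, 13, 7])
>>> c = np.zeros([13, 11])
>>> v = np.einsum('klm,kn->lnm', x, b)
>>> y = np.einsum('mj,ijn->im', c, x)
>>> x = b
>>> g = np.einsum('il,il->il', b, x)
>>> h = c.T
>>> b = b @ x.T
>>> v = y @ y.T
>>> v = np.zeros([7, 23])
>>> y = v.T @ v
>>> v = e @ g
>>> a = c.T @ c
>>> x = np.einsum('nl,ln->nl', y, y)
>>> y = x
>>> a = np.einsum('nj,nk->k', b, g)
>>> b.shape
(7, 7)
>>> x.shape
(23, 23)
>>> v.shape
(17, 13, 17)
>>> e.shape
(17, 13, 7)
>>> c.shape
(13, 11)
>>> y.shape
(23, 23)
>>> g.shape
(7, 17)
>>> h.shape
(11, 13)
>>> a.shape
(17,)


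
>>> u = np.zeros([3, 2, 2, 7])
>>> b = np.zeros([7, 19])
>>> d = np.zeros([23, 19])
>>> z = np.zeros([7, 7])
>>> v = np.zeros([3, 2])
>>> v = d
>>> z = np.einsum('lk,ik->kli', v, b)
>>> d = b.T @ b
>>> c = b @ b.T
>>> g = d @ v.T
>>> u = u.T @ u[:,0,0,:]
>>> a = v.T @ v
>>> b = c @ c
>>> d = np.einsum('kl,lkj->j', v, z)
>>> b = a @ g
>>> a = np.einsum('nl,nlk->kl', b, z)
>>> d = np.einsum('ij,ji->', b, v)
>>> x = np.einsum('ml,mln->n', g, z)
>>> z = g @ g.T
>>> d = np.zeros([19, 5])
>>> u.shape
(7, 2, 2, 7)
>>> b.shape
(19, 23)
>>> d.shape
(19, 5)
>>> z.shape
(19, 19)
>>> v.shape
(23, 19)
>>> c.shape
(7, 7)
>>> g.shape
(19, 23)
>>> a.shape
(7, 23)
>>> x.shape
(7,)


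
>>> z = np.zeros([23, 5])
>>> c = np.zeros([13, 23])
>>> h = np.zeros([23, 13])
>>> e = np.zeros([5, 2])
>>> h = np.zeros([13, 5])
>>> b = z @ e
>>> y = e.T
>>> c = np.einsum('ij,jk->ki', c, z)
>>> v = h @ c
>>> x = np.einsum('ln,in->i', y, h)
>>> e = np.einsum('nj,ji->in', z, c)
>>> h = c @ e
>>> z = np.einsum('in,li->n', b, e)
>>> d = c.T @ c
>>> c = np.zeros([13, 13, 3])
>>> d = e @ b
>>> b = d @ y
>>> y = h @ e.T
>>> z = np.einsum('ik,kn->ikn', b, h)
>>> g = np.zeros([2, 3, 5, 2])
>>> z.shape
(13, 5, 23)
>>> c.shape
(13, 13, 3)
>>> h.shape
(5, 23)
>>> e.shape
(13, 23)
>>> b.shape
(13, 5)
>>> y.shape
(5, 13)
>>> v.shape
(13, 13)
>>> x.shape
(13,)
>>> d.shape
(13, 2)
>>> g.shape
(2, 3, 5, 2)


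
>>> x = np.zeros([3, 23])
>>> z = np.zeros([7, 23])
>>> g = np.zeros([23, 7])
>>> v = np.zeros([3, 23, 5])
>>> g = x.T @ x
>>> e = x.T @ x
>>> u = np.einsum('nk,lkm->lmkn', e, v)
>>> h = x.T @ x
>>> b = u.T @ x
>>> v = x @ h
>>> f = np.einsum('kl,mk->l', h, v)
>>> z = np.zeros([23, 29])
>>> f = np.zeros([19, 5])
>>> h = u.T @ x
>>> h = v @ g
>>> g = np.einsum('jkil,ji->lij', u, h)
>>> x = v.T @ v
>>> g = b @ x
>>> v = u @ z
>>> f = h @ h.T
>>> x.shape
(23, 23)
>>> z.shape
(23, 29)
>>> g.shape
(23, 23, 5, 23)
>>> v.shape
(3, 5, 23, 29)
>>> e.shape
(23, 23)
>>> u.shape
(3, 5, 23, 23)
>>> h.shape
(3, 23)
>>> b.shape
(23, 23, 5, 23)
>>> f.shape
(3, 3)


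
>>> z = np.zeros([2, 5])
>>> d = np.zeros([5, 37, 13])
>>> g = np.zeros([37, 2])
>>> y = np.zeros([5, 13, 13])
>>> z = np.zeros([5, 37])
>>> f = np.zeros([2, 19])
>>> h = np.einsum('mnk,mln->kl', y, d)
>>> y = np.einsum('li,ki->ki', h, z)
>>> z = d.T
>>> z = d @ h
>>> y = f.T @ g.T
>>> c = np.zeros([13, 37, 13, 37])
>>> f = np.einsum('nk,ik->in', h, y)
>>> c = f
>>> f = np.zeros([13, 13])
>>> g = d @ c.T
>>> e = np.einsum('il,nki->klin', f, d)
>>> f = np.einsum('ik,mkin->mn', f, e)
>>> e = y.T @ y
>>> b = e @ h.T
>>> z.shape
(5, 37, 37)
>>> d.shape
(5, 37, 13)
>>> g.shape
(5, 37, 19)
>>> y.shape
(19, 37)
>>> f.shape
(37, 5)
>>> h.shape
(13, 37)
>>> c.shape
(19, 13)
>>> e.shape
(37, 37)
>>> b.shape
(37, 13)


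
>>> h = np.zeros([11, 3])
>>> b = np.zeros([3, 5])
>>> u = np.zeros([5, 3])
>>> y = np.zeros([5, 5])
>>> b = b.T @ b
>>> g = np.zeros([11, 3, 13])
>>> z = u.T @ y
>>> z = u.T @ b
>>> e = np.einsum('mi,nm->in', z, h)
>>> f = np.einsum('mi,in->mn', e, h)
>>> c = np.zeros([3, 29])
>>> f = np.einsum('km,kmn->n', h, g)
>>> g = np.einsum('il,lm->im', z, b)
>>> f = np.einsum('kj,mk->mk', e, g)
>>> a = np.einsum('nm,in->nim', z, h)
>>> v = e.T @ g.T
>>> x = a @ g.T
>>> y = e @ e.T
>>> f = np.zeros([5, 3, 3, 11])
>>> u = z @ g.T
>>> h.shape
(11, 3)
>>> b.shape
(5, 5)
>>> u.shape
(3, 3)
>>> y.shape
(5, 5)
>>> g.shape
(3, 5)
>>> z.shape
(3, 5)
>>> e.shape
(5, 11)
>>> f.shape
(5, 3, 3, 11)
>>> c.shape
(3, 29)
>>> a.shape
(3, 11, 5)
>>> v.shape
(11, 3)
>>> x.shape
(3, 11, 3)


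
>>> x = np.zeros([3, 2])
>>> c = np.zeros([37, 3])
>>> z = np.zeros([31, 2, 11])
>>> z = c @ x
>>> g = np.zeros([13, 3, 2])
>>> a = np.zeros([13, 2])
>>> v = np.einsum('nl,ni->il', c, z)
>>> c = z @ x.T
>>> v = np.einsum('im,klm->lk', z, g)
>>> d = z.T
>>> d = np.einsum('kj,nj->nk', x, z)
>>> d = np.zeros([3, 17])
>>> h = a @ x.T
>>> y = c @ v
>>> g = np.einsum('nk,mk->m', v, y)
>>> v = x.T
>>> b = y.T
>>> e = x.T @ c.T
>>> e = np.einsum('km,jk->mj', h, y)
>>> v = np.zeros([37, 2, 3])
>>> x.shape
(3, 2)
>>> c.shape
(37, 3)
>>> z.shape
(37, 2)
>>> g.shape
(37,)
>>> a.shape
(13, 2)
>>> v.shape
(37, 2, 3)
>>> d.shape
(3, 17)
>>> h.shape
(13, 3)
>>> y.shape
(37, 13)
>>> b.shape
(13, 37)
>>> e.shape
(3, 37)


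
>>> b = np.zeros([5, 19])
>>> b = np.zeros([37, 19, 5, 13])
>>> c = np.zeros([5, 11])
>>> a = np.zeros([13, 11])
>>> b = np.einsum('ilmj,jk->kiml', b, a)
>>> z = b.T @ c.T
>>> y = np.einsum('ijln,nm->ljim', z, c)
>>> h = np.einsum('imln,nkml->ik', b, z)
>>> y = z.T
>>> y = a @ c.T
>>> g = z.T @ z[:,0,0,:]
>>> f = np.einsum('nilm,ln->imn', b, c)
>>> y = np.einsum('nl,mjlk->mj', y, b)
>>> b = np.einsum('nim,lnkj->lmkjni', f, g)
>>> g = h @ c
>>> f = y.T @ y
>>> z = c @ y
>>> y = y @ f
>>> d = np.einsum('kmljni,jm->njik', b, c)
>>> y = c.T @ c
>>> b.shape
(5, 11, 5, 5, 37, 19)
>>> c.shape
(5, 11)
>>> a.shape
(13, 11)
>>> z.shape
(5, 37)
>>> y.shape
(11, 11)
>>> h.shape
(11, 5)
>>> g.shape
(11, 11)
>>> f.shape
(37, 37)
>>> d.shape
(37, 5, 19, 5)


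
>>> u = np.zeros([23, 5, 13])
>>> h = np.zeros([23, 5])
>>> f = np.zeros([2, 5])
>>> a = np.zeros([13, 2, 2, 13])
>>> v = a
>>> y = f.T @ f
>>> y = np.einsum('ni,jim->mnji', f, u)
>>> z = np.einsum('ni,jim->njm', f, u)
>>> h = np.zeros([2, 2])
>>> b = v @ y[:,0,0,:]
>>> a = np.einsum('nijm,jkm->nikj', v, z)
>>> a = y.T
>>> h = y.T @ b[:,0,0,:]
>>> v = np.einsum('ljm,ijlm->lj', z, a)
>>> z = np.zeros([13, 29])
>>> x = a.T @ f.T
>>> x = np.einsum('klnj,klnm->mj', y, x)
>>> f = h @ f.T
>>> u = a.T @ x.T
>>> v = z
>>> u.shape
(13, 2, 23, 2)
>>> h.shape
(5, 23, 2, 5)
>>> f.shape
(5, 23, 2, 2)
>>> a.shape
(5, 23, 2, 13)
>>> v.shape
(13, 29)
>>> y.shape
(13, 2, 23, 5)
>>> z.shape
(13, 29)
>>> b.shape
(13, 2, 2, 5)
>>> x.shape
(2, 5)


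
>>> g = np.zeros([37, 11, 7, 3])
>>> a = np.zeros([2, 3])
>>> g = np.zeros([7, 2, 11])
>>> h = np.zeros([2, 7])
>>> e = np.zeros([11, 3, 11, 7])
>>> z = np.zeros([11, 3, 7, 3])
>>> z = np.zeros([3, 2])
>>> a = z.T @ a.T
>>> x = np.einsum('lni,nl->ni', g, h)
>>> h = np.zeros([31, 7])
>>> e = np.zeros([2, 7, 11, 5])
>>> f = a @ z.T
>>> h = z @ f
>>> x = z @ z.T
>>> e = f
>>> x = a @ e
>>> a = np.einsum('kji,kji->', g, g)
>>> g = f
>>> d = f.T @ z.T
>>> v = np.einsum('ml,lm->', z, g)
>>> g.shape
(2, 3)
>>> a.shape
()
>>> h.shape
(3, 3)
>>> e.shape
(2, 3)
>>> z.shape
(3, 2)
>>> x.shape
(2, 3)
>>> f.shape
(2, 3)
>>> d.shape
(3, 3)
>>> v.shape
()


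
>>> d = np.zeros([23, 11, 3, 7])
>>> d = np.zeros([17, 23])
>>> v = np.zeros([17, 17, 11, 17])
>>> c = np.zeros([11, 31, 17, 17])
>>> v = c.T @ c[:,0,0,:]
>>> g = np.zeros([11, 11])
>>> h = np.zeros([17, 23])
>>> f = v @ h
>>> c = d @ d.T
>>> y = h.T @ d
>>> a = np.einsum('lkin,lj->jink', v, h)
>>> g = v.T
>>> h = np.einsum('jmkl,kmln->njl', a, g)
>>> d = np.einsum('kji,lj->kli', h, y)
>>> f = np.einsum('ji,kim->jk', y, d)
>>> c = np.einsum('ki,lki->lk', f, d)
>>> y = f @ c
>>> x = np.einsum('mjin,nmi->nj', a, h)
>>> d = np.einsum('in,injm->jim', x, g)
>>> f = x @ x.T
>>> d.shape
(17, 17, 17)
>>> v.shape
(17, 17, 31, 17)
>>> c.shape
(17, 23)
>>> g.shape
(17, 31, 17, 17)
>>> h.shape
(17, 23, 17)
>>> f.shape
(17, 17)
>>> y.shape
(23, 23)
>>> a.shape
(23, 31, 17, 17)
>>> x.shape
(17, 31)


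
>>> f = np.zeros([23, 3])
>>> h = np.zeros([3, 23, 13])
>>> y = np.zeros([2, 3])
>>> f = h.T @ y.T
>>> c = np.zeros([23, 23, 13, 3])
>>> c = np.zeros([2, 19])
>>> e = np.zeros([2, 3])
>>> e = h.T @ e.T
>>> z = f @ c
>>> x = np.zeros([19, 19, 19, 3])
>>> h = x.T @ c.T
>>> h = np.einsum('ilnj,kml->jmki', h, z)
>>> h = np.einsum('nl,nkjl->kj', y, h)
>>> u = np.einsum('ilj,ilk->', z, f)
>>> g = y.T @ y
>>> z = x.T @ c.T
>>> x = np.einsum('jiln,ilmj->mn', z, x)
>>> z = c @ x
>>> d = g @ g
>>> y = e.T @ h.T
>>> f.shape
(13, 23, 2)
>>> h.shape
(23, 13)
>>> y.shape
(2, 23, 23)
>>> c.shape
(2, 19)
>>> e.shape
(13, 23, 2)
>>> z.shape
(2, 2)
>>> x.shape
(19, 2)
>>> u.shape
()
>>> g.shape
(3, 3)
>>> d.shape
(3, 3)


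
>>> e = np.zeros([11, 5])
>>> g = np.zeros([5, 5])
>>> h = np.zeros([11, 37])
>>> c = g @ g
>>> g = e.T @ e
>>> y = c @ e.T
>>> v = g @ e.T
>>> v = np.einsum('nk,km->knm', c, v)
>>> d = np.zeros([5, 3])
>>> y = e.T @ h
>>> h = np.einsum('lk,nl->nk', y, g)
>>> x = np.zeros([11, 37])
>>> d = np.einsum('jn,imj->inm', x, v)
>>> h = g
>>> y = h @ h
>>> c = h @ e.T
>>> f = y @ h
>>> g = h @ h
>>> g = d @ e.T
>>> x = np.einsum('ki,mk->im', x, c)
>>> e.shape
(11, 5)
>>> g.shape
(5, 37, 11)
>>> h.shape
(5, 5)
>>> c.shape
(5, 11)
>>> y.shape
(5, 5)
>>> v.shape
(5, 5, 11)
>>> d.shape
(5, 37, 5)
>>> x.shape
(37, 5)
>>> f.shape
(5, 5)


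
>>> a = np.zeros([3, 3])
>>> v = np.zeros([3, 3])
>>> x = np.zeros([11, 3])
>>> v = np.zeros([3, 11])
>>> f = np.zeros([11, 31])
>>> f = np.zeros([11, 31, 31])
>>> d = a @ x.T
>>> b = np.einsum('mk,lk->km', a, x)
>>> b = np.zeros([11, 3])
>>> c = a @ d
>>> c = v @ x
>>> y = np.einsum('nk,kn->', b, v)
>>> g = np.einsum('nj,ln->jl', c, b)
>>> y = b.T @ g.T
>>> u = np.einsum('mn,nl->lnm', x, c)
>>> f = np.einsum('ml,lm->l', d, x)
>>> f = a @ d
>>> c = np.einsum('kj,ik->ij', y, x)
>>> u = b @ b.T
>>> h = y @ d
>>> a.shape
(3, 3)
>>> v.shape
(3, 11)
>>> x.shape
(11, 3)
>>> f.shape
(3, 11)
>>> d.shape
(3, 11)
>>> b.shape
(11, 3)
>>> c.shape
(11, 3)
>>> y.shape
(3, 3)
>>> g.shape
(3, 11)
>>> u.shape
(11, 11)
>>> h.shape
(3, 11)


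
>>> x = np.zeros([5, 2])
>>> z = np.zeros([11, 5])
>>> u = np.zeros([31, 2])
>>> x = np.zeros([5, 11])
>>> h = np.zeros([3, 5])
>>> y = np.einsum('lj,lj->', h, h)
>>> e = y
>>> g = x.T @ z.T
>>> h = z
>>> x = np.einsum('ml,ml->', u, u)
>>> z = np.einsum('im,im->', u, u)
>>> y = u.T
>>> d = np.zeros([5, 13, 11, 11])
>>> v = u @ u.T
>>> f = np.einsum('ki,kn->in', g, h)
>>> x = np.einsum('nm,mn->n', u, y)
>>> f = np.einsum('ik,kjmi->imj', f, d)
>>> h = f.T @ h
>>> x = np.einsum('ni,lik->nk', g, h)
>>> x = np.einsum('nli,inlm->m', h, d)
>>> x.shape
(11,)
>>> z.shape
()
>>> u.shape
(31, 2)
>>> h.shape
(13, 11, 5)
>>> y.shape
(2, 31)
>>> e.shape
()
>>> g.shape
(11, 11)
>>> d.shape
(5, 13, 11, 11)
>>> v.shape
(31, 31)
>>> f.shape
(11, 11, 13)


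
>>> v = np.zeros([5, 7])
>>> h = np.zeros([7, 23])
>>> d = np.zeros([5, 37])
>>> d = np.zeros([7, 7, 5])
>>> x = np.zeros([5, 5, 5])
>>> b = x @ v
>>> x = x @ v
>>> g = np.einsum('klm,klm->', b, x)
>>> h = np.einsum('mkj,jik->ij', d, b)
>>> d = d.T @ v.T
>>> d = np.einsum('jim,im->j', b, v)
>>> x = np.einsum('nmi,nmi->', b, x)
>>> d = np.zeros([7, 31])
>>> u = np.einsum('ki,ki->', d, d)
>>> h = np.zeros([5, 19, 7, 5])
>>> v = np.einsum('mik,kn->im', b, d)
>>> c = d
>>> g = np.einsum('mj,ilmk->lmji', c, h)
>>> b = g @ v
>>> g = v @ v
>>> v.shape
(5, 5)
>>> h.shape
(5, 19, 7, 5)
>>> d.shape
(7, 31)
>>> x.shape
()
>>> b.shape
(19, 7, 31, 5)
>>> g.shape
(5, 5)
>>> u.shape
()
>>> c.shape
(7, 31)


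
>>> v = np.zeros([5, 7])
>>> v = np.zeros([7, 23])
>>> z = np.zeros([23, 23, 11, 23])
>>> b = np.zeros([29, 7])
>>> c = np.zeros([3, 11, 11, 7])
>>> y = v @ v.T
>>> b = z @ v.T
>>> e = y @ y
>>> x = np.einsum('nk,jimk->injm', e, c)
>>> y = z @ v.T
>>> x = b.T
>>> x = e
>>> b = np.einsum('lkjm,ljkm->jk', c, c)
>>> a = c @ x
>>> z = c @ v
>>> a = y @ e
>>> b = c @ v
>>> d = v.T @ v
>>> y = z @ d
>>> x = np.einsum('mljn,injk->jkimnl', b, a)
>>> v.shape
(7, 23)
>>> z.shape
(3, 11, 11, 23)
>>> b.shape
(3, 11, 11, 23)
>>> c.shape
(3, 11, 11, 7)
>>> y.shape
(3, 11, 11, 23)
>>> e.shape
(7, 7)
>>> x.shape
(11, 7, 23, 3, 23, 11)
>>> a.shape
(23, 23, 11, 7)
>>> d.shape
(23, 23)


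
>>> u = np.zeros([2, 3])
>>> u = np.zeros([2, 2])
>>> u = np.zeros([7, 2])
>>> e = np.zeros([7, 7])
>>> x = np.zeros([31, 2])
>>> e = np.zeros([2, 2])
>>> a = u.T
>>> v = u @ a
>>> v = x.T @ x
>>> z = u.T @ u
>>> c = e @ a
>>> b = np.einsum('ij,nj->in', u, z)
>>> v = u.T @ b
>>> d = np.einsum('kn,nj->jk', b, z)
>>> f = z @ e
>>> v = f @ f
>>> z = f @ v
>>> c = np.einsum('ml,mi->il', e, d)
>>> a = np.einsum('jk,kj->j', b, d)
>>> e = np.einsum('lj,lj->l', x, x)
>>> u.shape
(7, 2)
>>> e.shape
(31,)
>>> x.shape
(31, 2)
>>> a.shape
(7,)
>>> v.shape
(2, 2)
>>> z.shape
(2, 2)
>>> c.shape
(7, 2)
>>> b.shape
(7, 2)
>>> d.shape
(2, 7)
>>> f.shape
(2, 2)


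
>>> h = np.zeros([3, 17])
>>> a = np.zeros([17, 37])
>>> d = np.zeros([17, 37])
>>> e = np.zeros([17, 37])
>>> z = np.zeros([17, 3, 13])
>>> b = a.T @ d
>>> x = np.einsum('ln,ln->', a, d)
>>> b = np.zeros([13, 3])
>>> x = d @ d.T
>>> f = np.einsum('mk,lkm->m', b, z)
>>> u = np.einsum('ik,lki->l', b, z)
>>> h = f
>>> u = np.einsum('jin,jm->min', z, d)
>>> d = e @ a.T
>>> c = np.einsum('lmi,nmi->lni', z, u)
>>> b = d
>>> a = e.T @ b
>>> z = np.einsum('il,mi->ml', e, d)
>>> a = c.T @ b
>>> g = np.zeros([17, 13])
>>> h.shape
(13,)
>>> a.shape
(13, 37, 17)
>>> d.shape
(17, 17)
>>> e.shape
(17, 37)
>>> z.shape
(17, 37)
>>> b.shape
(17, 17)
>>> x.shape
(17, 17)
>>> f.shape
(13,)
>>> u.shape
(37, 3, 13)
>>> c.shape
(17, 37, 13)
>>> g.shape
(17, 13)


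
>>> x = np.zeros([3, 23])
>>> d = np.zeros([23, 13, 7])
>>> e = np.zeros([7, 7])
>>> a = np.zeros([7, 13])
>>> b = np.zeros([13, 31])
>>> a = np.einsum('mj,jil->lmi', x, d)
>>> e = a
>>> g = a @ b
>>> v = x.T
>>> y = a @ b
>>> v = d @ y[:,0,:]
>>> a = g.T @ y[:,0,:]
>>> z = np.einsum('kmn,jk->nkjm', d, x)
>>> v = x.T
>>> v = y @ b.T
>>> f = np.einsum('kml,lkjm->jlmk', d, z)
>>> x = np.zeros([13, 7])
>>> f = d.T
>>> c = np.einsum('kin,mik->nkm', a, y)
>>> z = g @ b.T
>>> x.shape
(13, 7)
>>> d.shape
(23, 13, 7)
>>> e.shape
(7, 3, 13)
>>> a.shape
(31, 3, 31)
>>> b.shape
(13, 31)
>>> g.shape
(7, 3, 31)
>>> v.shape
(7, 3, 13)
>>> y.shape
(7, 3, 31)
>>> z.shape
(7, 3, 13)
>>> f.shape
(7, 13, 23)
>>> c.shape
(31, 31, 7)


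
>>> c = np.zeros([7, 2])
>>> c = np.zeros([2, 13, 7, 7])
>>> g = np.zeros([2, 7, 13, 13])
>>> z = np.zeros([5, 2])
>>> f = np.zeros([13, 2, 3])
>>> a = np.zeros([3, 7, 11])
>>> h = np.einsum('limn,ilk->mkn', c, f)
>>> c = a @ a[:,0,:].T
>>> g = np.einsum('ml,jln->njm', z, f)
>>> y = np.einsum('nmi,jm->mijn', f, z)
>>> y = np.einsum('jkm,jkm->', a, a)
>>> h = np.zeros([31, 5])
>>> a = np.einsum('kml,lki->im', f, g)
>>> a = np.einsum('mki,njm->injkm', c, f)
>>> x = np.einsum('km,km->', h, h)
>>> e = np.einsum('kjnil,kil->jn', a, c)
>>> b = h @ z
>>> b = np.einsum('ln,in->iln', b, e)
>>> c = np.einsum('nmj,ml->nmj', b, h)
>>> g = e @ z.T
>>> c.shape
(13, 31, 2)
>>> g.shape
(13, 5)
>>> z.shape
(5, 2)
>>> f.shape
(13, 2, 3)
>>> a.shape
(3, 13, 2, 7, 3)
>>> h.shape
(31, 5)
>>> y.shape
()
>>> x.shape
()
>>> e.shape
(13, 2)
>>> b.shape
(13, 31, 2)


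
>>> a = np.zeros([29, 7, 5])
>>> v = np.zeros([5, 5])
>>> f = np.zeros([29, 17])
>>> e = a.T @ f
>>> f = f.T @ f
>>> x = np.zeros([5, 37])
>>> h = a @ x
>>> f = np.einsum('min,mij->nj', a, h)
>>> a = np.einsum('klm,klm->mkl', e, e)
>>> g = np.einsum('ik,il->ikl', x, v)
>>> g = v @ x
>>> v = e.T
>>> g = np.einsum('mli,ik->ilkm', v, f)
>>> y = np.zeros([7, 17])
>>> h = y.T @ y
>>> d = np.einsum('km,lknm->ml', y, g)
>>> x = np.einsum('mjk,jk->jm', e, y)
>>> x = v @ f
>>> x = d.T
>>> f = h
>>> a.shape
(17, 5, 7)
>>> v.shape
(17, 7, 5)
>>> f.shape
(17, 17)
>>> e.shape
(5, 7, 17)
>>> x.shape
(5, 17)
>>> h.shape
(17, 17)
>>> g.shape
(5, 7, 37, 17)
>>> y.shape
(7, 17)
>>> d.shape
(17, 5)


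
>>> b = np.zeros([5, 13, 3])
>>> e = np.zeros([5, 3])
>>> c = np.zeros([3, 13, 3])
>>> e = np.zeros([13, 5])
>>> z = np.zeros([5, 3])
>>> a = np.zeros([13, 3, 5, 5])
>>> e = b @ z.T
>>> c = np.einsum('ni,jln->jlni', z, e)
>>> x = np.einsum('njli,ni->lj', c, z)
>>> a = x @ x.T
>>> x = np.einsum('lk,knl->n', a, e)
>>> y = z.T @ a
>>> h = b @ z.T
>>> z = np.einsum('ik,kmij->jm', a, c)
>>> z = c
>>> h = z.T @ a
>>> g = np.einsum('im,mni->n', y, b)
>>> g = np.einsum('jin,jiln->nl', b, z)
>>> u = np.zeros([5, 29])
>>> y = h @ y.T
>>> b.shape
(5, 13, 3)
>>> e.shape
(5, 13, 5)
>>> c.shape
(5, 13, 5, 3)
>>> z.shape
(5, 13, 5, 3)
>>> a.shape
(5, 5)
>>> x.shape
(13,)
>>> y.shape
(3, 5, 13, 3)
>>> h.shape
(3, 5, 13, 5)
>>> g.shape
(3, 5)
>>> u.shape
(5, 29)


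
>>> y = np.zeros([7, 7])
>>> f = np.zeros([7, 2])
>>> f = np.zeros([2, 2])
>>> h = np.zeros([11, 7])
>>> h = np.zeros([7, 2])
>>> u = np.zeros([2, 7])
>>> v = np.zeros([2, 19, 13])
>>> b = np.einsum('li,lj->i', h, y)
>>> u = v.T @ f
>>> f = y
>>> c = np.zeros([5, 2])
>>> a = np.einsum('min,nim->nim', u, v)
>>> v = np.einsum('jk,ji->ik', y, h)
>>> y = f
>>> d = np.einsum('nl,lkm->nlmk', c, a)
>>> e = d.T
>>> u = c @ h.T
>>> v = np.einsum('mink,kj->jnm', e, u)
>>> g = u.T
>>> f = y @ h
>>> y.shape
(7, 7)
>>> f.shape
(7, 2)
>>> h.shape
(7, 2)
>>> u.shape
(5, 7)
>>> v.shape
(7, 2, 19)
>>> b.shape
(2,)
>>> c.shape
(5, 2)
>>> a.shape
(2, 19, 13)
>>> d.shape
(5, 2, 13, 19)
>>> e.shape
(19, 13, 2, 5)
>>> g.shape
(7, 5)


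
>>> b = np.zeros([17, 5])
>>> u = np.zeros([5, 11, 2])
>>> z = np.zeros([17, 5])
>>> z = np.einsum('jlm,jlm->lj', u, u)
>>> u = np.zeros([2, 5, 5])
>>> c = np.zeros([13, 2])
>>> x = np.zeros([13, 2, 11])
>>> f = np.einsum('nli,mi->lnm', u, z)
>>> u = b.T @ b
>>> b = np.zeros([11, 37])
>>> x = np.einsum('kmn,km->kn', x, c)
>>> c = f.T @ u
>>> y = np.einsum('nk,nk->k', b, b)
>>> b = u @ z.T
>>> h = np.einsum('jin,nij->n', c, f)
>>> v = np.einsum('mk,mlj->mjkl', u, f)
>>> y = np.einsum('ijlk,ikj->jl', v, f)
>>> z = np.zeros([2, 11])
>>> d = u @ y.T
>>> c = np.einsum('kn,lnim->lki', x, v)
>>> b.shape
(5, 11)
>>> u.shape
(5, 5)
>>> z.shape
(2, 11)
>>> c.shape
(5, 13, 5)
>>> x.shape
(13, 11)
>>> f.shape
(5, 2, 11)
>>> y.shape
(11, 5)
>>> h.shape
(5,)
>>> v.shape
(5, 11, 5, 2)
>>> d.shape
(5, 11)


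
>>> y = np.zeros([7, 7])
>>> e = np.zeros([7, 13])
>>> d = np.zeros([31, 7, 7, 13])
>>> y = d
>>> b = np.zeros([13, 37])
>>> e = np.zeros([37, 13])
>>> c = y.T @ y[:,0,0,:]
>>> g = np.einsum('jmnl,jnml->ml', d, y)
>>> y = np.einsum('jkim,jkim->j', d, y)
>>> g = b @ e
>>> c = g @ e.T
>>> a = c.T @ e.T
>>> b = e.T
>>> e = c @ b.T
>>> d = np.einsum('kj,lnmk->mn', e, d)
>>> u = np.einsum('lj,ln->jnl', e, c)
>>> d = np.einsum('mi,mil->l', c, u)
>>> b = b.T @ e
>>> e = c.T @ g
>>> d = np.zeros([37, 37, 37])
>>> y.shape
(31,)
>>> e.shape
(37, 13)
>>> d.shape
(37, 37, 37)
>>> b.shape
(37, 13)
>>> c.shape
(13, 37)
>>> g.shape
(13, 13)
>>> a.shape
(37, 37)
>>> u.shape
(13, 37, 13)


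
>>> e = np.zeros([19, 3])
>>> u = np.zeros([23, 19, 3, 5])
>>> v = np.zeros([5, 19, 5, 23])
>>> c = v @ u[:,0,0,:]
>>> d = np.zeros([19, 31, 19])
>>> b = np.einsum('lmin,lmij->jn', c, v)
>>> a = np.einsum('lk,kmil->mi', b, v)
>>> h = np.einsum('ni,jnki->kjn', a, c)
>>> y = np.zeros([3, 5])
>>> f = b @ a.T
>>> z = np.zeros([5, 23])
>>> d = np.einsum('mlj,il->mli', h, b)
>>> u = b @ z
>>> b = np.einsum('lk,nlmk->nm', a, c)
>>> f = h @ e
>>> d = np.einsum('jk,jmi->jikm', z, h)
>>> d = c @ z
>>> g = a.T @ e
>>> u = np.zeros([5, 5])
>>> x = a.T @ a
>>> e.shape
(19, 3)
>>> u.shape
(5, 5)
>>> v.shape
(5, 19, 5, 23)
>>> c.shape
(5, 19, 5, 5)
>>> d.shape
(5, 19, 5, 23)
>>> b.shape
(5, 5)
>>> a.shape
(19, 5)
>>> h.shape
(5, 5, 19)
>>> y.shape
(3, 5)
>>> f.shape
(5, 5, 3)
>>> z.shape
(5, 23)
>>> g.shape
(5, 3)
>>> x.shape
(5, 5)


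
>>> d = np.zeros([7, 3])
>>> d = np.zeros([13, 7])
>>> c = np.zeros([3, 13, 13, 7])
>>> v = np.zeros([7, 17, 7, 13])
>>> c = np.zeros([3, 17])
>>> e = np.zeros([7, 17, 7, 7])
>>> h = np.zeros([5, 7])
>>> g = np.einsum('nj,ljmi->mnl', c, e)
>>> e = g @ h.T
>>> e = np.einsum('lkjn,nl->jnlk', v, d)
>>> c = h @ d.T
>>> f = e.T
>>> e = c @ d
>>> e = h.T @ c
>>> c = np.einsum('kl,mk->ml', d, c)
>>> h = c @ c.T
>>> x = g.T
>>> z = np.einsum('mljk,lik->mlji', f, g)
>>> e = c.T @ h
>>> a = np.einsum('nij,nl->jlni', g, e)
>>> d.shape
(13, 7)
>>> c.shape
(5, 7)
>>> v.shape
(7, 17, 7, 13)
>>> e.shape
(7, 5)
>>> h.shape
(5, 5)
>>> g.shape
(7, 3, 7)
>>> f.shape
(17, 7, 13, 7)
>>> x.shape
(7, 3, 7)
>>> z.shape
(17, 7, 13, 3)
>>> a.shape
(7, 5, 7, 3)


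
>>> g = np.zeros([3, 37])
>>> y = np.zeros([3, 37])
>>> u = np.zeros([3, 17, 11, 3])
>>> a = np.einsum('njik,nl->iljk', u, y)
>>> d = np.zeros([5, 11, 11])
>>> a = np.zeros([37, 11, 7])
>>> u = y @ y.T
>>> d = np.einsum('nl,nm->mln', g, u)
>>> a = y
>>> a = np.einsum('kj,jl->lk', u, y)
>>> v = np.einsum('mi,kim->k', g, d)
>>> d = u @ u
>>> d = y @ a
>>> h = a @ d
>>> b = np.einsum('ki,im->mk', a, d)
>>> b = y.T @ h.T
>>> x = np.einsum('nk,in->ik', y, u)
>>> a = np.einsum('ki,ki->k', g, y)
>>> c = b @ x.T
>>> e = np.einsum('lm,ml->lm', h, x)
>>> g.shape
(3, 37)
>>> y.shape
(3, 37)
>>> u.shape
(3, 3)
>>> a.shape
(3,)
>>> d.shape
(3, 3)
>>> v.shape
(3,)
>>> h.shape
(37, 3)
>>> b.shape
(37, 37)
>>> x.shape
(3, 37)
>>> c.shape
(37, 3)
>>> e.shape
(37, 3)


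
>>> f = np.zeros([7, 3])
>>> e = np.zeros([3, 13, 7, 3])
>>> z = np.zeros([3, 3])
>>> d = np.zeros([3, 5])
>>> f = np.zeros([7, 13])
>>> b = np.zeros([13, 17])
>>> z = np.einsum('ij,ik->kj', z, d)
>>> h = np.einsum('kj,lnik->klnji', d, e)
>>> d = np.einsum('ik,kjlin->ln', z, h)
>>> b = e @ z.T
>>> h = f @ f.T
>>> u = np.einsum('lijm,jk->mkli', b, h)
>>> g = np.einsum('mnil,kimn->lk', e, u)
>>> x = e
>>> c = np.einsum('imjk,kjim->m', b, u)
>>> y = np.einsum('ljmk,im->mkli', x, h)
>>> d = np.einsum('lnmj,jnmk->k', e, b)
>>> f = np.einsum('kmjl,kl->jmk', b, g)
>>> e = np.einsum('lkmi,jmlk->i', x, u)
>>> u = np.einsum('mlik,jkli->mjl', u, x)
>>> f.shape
(7, 13, 3)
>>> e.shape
(3,)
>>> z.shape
(5, 3)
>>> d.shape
(5,)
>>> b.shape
(3, 13, 7, 5)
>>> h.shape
(7, 7)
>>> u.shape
(5, 3, 7)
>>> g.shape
(3, 5)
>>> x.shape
(3, 13, 7, 3)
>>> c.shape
(13,)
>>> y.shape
(7, 3, 3, 7)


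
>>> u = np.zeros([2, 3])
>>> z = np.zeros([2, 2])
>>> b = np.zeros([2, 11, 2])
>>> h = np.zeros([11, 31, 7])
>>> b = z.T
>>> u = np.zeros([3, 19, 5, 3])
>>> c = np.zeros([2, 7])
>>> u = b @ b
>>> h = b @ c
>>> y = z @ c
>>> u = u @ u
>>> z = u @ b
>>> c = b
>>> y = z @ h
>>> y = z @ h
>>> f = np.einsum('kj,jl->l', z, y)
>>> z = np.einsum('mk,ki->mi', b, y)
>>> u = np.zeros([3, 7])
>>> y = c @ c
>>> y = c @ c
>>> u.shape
(3, 7)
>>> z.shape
(2, 7)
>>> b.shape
(2, 2)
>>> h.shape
(2, 7)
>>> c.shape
(2, 2)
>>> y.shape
(2, 2)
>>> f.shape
(7,)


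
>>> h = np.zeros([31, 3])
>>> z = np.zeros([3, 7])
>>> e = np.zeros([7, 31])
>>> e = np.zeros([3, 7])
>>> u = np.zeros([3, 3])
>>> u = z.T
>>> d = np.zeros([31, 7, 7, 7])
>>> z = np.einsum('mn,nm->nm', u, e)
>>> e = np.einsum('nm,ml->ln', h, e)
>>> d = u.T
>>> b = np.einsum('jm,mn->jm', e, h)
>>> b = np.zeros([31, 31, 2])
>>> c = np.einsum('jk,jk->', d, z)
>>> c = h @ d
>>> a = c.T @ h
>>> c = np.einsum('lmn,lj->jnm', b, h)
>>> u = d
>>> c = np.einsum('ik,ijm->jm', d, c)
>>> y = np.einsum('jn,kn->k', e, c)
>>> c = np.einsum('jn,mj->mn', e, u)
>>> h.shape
(31, 3)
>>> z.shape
(3, 7)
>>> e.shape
(7, 31)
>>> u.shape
(3, 7)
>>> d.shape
(3, 7)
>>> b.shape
(31, 31, 2)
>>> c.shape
(3, 31)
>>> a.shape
(7, 3)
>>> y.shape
(2,)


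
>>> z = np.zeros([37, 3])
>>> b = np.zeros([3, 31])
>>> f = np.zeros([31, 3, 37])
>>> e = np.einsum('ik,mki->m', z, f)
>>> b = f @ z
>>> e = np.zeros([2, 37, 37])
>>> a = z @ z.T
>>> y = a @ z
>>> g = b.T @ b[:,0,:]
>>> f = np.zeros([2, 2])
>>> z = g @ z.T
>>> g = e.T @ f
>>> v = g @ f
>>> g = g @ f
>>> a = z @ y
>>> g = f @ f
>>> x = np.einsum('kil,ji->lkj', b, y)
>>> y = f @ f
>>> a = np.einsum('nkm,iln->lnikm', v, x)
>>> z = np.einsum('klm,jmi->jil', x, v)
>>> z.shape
(37, 2, 31)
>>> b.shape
(31, 3, 3)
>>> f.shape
(2, 2)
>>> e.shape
(2, 37, 37)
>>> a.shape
(31, 37, 3, 37, 2)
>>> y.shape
(2, 2)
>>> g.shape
(2, 2)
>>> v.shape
(37, 37, 2)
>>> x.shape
(3, 31, 37)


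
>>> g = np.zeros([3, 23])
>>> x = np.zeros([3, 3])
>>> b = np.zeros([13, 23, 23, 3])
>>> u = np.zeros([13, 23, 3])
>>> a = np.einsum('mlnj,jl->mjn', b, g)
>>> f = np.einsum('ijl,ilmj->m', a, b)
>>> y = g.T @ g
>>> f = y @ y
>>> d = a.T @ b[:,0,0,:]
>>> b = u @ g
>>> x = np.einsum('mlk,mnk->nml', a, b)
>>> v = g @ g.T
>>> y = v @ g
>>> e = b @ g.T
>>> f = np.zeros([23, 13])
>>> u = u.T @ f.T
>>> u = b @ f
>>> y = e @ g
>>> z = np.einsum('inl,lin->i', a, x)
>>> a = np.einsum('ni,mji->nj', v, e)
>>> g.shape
(3, 23)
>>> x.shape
(23, 13, 3)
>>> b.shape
(13, 23, 23)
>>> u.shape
(13, 23, 13)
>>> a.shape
(3, 23)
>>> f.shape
(23, 13)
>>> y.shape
(13, 23, 23)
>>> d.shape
(23, 3, 3)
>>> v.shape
(3, 3)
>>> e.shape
(13, 23, 3)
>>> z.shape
(13,)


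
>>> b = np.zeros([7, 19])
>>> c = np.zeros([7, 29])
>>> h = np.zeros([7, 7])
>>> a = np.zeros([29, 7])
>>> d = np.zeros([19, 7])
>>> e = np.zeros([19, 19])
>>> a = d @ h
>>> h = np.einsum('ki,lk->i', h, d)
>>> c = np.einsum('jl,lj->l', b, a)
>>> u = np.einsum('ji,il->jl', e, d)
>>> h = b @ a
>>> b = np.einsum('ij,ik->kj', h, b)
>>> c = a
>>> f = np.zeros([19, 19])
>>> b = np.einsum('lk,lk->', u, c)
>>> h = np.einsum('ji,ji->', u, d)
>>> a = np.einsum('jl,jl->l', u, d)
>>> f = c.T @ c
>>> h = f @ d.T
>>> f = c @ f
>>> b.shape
()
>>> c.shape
(19, 7)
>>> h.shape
(7, 19)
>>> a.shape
(7,)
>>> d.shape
(19, 7)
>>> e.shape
(19, 19)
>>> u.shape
(19, 7)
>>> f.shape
(19, 7)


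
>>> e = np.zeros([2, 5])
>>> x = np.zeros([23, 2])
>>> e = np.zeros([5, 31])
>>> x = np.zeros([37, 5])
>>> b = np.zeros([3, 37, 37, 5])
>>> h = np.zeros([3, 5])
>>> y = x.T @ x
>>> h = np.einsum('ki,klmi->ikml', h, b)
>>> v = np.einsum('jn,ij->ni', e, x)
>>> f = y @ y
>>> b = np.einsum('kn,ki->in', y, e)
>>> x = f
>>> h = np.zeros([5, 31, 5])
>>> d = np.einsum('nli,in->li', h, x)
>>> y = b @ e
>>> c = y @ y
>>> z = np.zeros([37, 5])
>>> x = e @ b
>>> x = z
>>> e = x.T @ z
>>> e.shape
(5, 5)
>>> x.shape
(37, 5)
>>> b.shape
(31, 5)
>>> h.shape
(5, 31, 5)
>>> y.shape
(31, 31)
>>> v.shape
(31, 37)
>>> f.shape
(5, 5)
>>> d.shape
(31, 5)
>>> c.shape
(31, 31)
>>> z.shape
(37, 5)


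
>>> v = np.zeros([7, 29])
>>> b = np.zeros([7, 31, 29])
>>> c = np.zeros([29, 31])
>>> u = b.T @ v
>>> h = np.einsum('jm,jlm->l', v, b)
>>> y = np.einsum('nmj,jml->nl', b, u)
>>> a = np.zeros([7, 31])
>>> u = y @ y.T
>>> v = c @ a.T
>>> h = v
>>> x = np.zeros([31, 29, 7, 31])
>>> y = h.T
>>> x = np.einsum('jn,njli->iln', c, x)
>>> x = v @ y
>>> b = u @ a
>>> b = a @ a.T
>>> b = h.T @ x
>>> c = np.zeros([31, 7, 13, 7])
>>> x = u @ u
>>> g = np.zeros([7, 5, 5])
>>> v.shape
(29, 7)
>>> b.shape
(7, 29)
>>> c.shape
(31, 7, 13, 7)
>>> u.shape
(7, 7)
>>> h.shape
(29, 7)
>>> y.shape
(7, 29)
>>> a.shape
(7, 31)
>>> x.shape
(7, 7)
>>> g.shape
(7, 5, 5)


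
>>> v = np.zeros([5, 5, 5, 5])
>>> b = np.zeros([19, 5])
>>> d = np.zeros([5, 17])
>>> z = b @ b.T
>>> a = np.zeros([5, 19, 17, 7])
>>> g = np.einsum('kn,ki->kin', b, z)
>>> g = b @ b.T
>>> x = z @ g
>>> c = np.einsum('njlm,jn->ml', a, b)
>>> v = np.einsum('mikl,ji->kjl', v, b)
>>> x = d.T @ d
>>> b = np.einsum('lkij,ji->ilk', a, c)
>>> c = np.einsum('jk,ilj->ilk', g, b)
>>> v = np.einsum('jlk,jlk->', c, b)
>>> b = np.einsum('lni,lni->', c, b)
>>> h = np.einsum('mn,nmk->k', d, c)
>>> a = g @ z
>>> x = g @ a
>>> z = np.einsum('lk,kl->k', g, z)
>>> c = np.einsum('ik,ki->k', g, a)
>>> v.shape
()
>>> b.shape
()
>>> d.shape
(5, 17)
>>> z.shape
(19,)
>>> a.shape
(19, 19)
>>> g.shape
(19, 19)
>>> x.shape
(19, 19)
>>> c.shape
(19,)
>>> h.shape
(19,)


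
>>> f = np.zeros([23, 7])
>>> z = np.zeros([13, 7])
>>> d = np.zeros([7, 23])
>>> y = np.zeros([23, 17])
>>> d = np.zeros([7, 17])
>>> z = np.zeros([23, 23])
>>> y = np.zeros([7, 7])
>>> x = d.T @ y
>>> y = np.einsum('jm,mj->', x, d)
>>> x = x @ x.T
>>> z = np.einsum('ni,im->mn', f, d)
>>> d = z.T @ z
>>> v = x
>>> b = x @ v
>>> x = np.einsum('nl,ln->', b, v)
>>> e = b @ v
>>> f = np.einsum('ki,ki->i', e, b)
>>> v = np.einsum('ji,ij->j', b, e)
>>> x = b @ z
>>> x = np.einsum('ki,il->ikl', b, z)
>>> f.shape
(17,)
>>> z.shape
(17, 23)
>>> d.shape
(23, 23)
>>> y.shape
()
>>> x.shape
(17, 17, 23)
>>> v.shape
(17,)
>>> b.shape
(17, 17)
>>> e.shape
(17, 17)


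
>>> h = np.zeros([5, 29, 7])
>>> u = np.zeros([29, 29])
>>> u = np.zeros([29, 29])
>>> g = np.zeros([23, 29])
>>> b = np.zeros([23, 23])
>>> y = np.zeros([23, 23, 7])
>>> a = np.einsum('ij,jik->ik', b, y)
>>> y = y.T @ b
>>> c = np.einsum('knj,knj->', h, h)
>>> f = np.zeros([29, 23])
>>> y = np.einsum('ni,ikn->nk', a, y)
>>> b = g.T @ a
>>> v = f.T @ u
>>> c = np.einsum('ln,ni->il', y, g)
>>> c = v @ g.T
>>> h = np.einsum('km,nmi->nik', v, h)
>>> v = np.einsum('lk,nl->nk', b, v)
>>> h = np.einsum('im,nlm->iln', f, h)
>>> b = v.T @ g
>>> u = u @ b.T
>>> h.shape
(29, 7, 5)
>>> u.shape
(29, 7)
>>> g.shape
(23, 29)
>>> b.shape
(7, 29)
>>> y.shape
(23, 23)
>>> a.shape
(23, 7)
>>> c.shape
(23, 23)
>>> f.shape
(29, 23)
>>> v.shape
(23, 7)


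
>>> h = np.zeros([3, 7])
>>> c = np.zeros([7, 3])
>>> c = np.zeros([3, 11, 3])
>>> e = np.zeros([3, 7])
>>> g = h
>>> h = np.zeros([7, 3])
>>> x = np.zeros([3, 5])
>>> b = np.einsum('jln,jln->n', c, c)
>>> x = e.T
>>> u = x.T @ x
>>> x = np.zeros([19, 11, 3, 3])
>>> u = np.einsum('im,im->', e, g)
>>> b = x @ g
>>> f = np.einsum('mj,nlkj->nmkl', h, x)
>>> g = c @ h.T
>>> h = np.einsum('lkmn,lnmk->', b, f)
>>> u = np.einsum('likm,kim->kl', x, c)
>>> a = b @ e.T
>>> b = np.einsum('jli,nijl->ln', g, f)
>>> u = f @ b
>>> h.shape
()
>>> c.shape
(3, 11, 3)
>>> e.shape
(3, 7)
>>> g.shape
(3, 11, 7)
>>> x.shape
(19, 11, 3, 3)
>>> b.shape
(11, 19)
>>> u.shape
(19, 7, 3, 19)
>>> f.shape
(19, 7, 3, 11)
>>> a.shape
(19, 11, 3, 3)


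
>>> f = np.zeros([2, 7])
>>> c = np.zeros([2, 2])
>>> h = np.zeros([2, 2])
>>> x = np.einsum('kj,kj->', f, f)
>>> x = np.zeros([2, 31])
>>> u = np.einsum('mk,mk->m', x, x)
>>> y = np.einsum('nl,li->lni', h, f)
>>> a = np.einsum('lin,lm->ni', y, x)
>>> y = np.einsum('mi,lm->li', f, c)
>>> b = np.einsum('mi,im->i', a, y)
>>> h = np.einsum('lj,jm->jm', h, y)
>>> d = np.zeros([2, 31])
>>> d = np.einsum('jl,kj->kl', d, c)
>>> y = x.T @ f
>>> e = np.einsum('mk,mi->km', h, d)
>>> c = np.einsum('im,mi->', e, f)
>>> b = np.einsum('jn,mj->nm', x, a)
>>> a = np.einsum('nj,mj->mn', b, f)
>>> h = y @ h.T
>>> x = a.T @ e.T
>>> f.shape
(2, 7)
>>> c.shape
()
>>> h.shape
(31, 2)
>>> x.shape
(31, 7)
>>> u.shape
(2,)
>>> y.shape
(31, 7)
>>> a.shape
(2, 31)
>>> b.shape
(31, 7)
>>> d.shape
(2, 31)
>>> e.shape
(7, 2)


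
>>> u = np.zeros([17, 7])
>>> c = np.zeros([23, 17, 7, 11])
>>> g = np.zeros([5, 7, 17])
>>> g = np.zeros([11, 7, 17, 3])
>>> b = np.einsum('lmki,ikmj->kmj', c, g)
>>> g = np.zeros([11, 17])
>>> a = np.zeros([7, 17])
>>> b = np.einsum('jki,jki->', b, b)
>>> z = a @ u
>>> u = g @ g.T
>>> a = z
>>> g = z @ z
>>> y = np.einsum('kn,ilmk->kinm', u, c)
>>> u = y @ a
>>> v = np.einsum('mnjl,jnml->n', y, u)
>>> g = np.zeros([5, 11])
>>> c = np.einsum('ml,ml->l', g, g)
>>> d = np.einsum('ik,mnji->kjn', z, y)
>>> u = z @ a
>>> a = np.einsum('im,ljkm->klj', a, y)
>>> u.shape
(7, 7)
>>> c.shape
(11,)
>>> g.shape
(5, 11)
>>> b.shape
()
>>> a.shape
(11, 11, 23)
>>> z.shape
(7, 7)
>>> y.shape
(11, 23, 11, 7)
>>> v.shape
(23,)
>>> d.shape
(7, 11, 23)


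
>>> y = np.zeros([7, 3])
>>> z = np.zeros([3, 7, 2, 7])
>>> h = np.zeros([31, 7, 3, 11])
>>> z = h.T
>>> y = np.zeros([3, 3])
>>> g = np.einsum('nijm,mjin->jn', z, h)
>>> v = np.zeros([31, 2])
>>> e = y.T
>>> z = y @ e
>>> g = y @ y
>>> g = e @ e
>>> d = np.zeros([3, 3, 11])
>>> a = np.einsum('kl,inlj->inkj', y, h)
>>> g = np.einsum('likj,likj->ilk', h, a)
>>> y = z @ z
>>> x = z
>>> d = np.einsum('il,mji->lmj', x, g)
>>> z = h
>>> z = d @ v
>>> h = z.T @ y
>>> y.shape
(3, 3)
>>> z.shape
(3, 7, 2)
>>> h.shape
(2, 7, 3)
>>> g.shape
(7, 31, 3)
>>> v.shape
(31, 2)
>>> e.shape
(3, 3)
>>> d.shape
(3, 7, 31)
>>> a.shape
(31, 7, 3, 11)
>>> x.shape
(3, 3)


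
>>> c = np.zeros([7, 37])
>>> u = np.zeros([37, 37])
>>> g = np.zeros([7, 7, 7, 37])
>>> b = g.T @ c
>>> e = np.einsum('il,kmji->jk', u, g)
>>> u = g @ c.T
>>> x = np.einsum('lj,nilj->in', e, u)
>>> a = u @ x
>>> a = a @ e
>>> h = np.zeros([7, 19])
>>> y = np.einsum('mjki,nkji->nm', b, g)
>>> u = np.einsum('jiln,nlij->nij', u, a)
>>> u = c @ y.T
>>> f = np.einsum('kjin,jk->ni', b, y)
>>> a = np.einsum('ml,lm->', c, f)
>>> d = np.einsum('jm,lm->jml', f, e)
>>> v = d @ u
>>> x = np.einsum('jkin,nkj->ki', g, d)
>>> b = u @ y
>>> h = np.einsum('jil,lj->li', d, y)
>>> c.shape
(7, 37)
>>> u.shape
(7, 7)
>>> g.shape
(7, 7, 7, 37)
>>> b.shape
(7, 37)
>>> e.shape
(7, 7)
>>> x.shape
(7, 7)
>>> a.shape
()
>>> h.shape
(7, 7)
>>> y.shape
(7, 37)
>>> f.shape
(37, 7)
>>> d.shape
(37, 7, 7)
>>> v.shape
(37, 7, 7)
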